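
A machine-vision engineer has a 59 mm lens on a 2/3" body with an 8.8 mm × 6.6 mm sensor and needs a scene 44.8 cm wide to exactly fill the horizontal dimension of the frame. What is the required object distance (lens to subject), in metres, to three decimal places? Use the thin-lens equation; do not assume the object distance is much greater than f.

W: 44.8 cm = 448 mm.
Magnification m = w/W = dᵢ/dₒ; combined with 1/f = 1/dₒ + 1/dᵢ this gives dₒ = f·(1 + W/w).
dₒ = 59 mm × (1 + 448/8.8) = 59 × 51.9091 ≈ 3062.636 mm = 3.06264 m.

3.063 m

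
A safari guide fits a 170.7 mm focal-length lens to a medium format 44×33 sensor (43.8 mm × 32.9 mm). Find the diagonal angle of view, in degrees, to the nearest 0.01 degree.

18.23°

Sensor diagonal = √(43.8² + 32.9²) = √3000.8500 ≈ 54.7800 mm.
Angle of view α = 2·arctan(d/2f) with d = 54.7800 mm and f = 170.7 mm.
d/2f = 0.16046; arctan(0.16046) ≈ 9.1158°, so α ≈ 18.2316°.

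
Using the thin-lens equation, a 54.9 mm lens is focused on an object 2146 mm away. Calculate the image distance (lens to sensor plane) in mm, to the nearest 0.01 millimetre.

1/dᵢ = 1/f − 1/dₒ = 1/54.9 − 1/2146 = 0.0177490 mm⁻¹.
dᵢ = 1/0.0177490 ≈ 56.3414 mm.

56.34 mm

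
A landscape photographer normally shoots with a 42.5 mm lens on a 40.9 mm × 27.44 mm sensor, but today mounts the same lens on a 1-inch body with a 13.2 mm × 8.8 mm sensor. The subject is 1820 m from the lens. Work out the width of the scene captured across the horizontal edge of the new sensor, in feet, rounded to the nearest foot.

1855 ft

The focal length stays 42.5 mm; the relevant sensor dimension is now w = 13.2 mm. Object distance dₒ = 1820 m = 1.82e+06 mm.
Thin-lens field width W = w·(dₒ − f)/f = 13.2 × (1.82e+06 − 42.5)/42.5 ≈ 565257.388 mm = 565257.388/304.8 ft = 1854.52 ft.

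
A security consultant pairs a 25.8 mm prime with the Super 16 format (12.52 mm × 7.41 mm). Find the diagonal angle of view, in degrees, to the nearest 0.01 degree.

31.49°

Sensor diagonal = √(12.52² + 7.41²) = √211.6585 ≈ 14.5485 mm.
Angle of view α = 2·arctan(d/2f) with d = 14.5485 mm and f = 25.8 mm.
d/2f = 0.28195; arctan(0.28195) ≈ 15.7457°, so α ≈ 31.4913°.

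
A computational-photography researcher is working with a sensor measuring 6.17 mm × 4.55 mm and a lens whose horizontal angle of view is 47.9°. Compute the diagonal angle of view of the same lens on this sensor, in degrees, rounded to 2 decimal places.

From the horizontal AOV: f = 6.17 / (2·tan(23.95°)) = 6.17 / 0.88837 ≈ 6.9453 mm.
Sensor diagonal = √(6.17² + 4.55²) = √58.7714 ≈ 7.6663 mm.
Diagonal AOV = 2·arctan(7.6663 / (2 × 6.9453)) = 2·arctan(0.55190) ≈ 57.7886°.

57.79°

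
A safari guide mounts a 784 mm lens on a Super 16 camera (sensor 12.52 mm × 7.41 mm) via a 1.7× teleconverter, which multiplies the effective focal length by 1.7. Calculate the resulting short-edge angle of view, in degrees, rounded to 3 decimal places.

0.319°

Effective focal length f = 784 × 1.7 = 1332.8 mm.
α = 2·arctan(7.41 / (2 × 1332.8)) = 2·arctan(0.00278) ≈ 0.3185°.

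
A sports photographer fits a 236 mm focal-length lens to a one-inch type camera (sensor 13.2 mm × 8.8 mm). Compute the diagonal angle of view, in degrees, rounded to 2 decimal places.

3.85°

Sensor diagonal = √(13.2² + 8.8²) = √251.6800 ≈ 15.8644 mm.
Angle of view α = 2·arctan(d/2f) with d = 15.8644 mm and f = 236 mm.
d/2f = 0.03361; arctan(0.03361) ≈ 1.9250°, so α ≈ 3.8501°.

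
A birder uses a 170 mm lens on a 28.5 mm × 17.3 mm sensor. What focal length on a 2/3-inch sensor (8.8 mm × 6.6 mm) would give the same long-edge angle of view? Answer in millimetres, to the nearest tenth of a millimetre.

52.5 mm

Equal angle of view means equal width/f ratio, so f₂ = f₁ · (width₂/width₁) = 170 × 8.8/28.5.
f₂ = 170 × 0.30877 ≈ 52.491 mm.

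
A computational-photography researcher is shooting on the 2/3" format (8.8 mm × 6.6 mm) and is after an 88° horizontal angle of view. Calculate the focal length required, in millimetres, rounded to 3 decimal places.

From α = 2·arctan(w/2f) we get f = w / (2·tan(α/2)).
With w = 8.8 mm and α/2 = 44°, tan(α/2) ≈ 0.96569, so f ≈ 8.8 / 1.93138 ≈ 4.5563 mm.

4.556 mm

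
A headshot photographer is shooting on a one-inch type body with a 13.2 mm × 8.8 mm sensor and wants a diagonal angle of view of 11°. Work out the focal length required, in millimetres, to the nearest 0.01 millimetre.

82.38 mm

Sensor diagonal = √(13.2² + 8.8²) = √251.6800 ≈ 15.8644 mm.
From α = 2·arctan(d/2f) we get f = d / (2·tan(α/2)).
With d = 15.8644 mm and α/2 = 5.5°, tan(α/2) ≈ 0.09629, so f ≈ 15.8644 / 0.19258 ≈ 82.3792 mm.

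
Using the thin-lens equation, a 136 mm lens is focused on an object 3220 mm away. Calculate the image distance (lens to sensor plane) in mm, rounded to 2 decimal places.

1/dᵢ = 1/f − 1/dₒ = 1/136 − 1/3220 = 0.0070424 mm⁻¹.
dᵢ = 1/0.0070424 ≈ 141.9974 mm.

142.00 mm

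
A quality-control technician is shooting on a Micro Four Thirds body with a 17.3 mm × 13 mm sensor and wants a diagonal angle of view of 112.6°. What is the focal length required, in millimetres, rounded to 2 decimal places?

7.22 mm

Sensor diagonal = √(17.3² + 13²) = √468.2900 ≈ 21.6400 mm.
From α = 2·arctan(d/2f) we get f = d / (2·tan(α/2)).
With d = 21.6400 mm and α/2 = 56.3°, tan(α/2) ≈ 1.49944, so f ≈ 21.6400 / 2.99887 ≈ 7.2160 mm.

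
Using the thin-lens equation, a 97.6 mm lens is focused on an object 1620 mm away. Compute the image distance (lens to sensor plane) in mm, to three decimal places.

103.857 mm

1/dᵢ = 1/f − 1/dₒ = 1/97.6 − 1/1620 = 0.0096286 mm⁻¹.
dᵢ = 1/0.0096286 ≈ 103.8571 mm.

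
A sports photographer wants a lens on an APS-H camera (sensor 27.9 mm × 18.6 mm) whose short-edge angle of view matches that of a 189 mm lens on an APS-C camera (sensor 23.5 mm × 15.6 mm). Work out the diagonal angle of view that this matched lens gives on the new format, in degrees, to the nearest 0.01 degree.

8.51°

Equal short-edge AOV ⇒ f₂ = f₁ · 18.6/15.6 = 189 × 1.19231 ≈ 225.3462 mm.
Sensor diagonal = √(27.9² + 18.6²) = √1124.3700 ≈ 33.5316 mm.
Diagonal AOV on the new format = 2·arctan(33.5316 / (2 × 225.3462)) = 2·arctan(0.07440) ≈ 8.5100°.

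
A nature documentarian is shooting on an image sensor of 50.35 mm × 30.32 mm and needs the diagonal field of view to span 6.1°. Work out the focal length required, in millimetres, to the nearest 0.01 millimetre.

Sensor diagonal = √(50.35² + 30.32²) = √3454.4249 ≈ 58.7744 mm.
From α = 2·arctan(d/2f) we get f = d / (2·tan(α/2)).
With d = 58.7744 mm and α/2 = 3.05°, tan(α/2) ≈ 0.05328, so f ≈ 58.7744 / 0.10657 ≈ 551.5313 mm.

551.53 mm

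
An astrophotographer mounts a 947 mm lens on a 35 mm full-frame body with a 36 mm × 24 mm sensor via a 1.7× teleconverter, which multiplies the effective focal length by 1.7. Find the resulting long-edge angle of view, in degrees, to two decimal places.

1.28°

Effective focal length f = 947 × 1.7 = 1609.9 mm.
α = 2·arctan(36 / (2 × 1609.9)) = 2·arctan(0.01118) ≈ 1.2812°.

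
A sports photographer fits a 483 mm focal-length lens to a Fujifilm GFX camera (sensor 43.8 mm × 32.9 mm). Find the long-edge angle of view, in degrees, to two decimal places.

5.19°

Angle of view α = 2·arctan(w/2f) with w = 43.8 mm and f = 483 mm.
w/2f = 0.04534; arctan(0.04534) ≈ 2.5961°, so α ≈ 5.1922°.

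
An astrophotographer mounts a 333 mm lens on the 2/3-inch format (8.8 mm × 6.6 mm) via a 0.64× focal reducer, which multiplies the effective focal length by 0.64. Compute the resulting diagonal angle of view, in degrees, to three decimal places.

Effective focal length f = 333 × 0.64 = 213.12 mm.
Sensor diagonal = √(8.8² + 6.6²) = √121.0000 ≈ 11.0000 mm.
α = 2·arctan(11.000 / (2 × 213.12)) = 2·arctan(0.02581) ≈ 2.9566°.

2.957°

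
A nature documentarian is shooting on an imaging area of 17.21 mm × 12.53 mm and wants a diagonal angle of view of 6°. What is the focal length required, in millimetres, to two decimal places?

203.10 mm

Sensor diagonal = √(17.21² + 12.53²) = √453.1850 ≈ 21.2881 mm.
From α = 2·arctan(d/2f) we get f = d / (2·tan(α/2)).
With d = 21.2881 mm and α/2 = 3°, tan(α/2) ≈ 0.05241, so f ≈ 21.2881 / 0.10482 ≈ 203.1010 mm.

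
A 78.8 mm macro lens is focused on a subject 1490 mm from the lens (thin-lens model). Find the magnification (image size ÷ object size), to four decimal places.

0.0558×

Thin lens: 1/f = 1/dₒ + 1/dᵢ → 1/dᵢ = 1/78.8 − 1/1490 = 0.0120192 mm⁻¹, so dᵢ ≈ 83.2001 mm.
Magnification m = dᵢ/dₒ = 83.2001/1490 ≈ 0.05584.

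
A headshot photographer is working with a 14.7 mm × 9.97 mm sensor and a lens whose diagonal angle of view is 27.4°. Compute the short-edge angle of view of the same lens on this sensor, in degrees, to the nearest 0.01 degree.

Sensor diagonal = √(14.7² + 9.97²) = √315.4909 ≈ 17.7621 mm.
From the diagonal AOV: f = 17.7621 / (2·tan(13.7°)) = 17.7621 / 0.48755 ≈ 36.4315 mm.
Short-edge AOV = 2·arctan(9.97 / (2 × 36.4315)) = 2·arctan(0.13683) ≈ 15.5831°.

15.58°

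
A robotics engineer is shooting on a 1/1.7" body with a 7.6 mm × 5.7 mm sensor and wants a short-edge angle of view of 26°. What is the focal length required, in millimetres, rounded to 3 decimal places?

From α = 2·arctan(h/2f) we get f = h / (2·tan(α/2)).
With h = 5.7 mm and α/2 = 13°, tan(α/2) ≈ 0.23087, so f ≈ 5.7 / 0.46174 ≈ 12.3447 mm.

12.345 mm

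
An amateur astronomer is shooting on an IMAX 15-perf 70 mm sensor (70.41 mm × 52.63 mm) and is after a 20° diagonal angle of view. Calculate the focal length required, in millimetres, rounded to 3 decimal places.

Sensor diagonal = √(70.41² + 52.63²) = √7727.4850 ≈ 87.9061 mm.
From α = 2·arctan(d/2f) we get f = d / (2·tan(α/2)).
With d = 87.9061 mm and α/2 = 10°, tan(α/2) ≈ 0.17633, so f ≈ 87.9061 / 0.35265 ≈ 249.2702 mm.

249.270 mm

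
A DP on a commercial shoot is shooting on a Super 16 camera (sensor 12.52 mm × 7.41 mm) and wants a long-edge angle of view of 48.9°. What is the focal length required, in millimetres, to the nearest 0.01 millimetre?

13.77 mm

From α = 2·arctan(w/2f) we get f = w / (2·tan(α/2)).
With w = 12.52 mm and α/2 = 24.45°, tan(α/2) ≈ 0.45467, so f ≈ 12.52 / 0.90935 ≈ 13.7681 mm.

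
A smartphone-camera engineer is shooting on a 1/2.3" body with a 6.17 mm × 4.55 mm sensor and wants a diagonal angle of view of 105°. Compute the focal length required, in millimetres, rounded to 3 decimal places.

2.941 mm

Sensor diagonal = √(6.17² + 4.55²) = √58.7714 ≈ 7.6663 mm.
From α = 2·arctan(d/2f) we get f = d / (2·tan(α/2)).
With d = 7.6663 mm and α/2 = 52.5°, tan(α/2) ≈ 1.30323, so f ≈ 7.6663 / 2.60645 ≈ 2.9413 mm.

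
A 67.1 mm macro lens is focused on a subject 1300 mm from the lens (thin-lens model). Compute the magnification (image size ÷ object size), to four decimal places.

0.0544×

Thin lens: 1/f = 1/dₒ + 1/dᵢ → 1/dᵢ = 1/67.1 − 1/1300 = 0.0141339 mm⁻¹, so dᵢ ≈ 70.7519 mm.
Magnification m = dᵢ/dₒ = 70.7519/1300 ≈ 0.05442.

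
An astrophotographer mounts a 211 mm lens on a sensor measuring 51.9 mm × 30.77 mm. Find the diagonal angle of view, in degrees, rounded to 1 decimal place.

Sensor diagonal = √(51.9² + 30.77²) = √3640.4029 ≈ 60.3358 mm.
Angle of view α = 2·arctan(d/2f) with d = 60.3358 mm and f = 211 mm.
d/2f = 0.14298; arctan(0.14298) ≈ 8.1368°, so α ≈ 16.2735°.

16.3°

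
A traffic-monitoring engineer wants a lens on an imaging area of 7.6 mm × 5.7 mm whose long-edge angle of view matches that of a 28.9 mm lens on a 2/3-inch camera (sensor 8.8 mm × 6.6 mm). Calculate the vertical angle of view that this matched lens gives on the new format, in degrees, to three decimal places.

Equal long-edge AOV ⇒ f₂ = f₁ · 7.6/8.8 = 28.9 × 0.86364 ≈ 24.9591 mm.
Vertical AOV on the new format = 2·arctan(5.7 / (2 × 24.9591)) = 2·arctan(0.11419) ≈ 13.0284°.

13.028°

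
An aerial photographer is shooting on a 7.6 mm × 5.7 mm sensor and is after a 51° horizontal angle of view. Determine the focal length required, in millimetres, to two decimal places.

7.97 mm

From α = 2·arctan(w/2f) we get f = w / (2·tan(α/2)).
With w = 7.6 mm and α/2 = 25.5°, tan(α/2) ≈ 0.47698, so f ≈ 7.6 / 0.95395 ≈ 7.9669 mm.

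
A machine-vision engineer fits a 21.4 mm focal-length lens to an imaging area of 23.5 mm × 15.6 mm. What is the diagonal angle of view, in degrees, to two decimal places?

Sensor diagonal = √(23.5² + 15.6²) = √795.6100 ≈ 28.2066 mm.
Angle of view α = 2·arctan(d/2f) with d = 28.2066 mm and f = 21.4 mm.
d/2f = 0.65903; arctan(0.65903) ≈ 33.3862°, so α ≈ 66.7723°.

66.77°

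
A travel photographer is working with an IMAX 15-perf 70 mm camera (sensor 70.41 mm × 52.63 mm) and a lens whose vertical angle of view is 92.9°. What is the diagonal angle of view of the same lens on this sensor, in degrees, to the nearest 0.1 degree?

120.7°

From the vertical AOV: f = 52.63 / (2·tan(46.45°)) = 52.63 / 2.10388 ≈ 25.0157 mm.
Sensor diagonal = √(70.41² + 52.63²) = √7727.4850 ≈ 87.9061 mm.
Diagonal AOV = 2·arctan(87.9061 / (2 × 25.0157)) = 2·arctan(1.75702) ≈ 120.7077°.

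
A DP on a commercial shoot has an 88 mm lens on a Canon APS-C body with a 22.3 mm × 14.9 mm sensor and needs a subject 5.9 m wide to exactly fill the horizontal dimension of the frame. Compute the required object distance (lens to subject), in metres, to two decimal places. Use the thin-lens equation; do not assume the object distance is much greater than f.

23.37 m

W: 5.9 m = 5900 mm.
Magnification m = w/W = dᵢ/dₒ; combined with 1/f = 1/dₒ + 1/dᵢ this gives dₒ = f·(1 + W/w).
dₒ = 88 mm × (1 + 5900/22.3) = 88 × 265.5740 ≈ 23370.511 mm = 23.3705 m.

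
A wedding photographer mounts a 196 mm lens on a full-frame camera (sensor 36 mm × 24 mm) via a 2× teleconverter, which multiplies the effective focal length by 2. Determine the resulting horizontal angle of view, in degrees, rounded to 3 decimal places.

5.258°

Effective focal length f = 196 × 2 = 392 mm.
α = 2·arctan(36 / (2 × 392)) = 2·arctan(0.04592) ≈ 5.2582°.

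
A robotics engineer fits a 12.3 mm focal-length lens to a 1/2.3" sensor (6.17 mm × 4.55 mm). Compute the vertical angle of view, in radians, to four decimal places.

0.3658 rad

Angle of view α = 2·arctan(h/2f) with h = 4.55 mm and f = 12.3 mm.
h/2f = 0.18496; arctan(0.18496) ≈ 0.1829 rad, so α ≈ 0.3658 rad.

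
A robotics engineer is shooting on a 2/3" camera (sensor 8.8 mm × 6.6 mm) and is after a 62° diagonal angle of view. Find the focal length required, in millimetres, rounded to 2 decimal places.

Sensor diagonal = √(8.8² + 6.6²) = √121.0000 ≈ 11.0000 mm.
From α = 2·arctan(d/2f) we get f = d / (2·tan(α/2)).
With d = 11.0000 mm and α/2 = 31°, tan(α/2) ≈ 0.60086, so f ≈ 11.0000 / 1.20172 ≈ 9.1535 mm.

9.15 mm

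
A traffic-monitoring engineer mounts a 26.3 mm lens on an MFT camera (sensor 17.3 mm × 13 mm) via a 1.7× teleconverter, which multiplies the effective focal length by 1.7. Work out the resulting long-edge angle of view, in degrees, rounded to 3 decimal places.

21.899°

Effective focal length f = 26.3 × 1.7 = 44.71 mm.
α = 2·arctan(17.3 / (2 × 44.71)) = 2·arctan(0.19347) ≈ 21.8994°.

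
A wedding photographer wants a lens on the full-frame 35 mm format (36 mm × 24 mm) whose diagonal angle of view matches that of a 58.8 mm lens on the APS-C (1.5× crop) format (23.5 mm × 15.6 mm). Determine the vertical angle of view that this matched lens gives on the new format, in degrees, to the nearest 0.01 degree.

Sensor diagonal = √(23.5² + 15.6²) = √795.6100 ≈ 28.2066 mm.
Sensor diagonal = √(36² + 24²) = √1872.0000 ≈ 43.2666 mm.
Equal diagonal AOV ⇒ f₂ = f₁ · 43.2666/28.2066 = 58.8 × 1.53392 ≈ 90.1945 mm.
Vertical AOV on the new format = 2·arctan(24 / (2 × 90.1945)) = 2·arctan(0.13305) ≈ 15.1569°.

15.16°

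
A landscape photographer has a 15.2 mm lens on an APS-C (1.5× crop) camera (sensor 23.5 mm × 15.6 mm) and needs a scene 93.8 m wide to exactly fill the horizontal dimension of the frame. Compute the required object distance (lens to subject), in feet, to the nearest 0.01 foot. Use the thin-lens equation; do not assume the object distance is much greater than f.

199.10 ft

W: 93.8 m = 93800 mm.
Magnification m = w/W = dᵢ/dₒ; combined with 1/f = 1/dₒ + 1/dᵢ this gives dₒ = f·(1 + W/w).
dₒ = 15.2 mm × (1 + 93800/23.5) = 15.2 × 3992.4894 ≈ 60685.838 mm = 60685.838/304.8 ft = 199.101 ft.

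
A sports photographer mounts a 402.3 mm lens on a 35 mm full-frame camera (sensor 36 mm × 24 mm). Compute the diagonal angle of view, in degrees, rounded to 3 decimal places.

Sensor diagonal = √(36² + 24²) = √1872.0000 ≈ 43.2666 mm.
Angle of view α = 2·arctan(d/2f) with d = 43.2666 mm and f = 402.3 mm.
d/2f = 0.05377; arctan(0.05377) ≈ 3.0781°, so α ≈ 6.1561°.

6.156°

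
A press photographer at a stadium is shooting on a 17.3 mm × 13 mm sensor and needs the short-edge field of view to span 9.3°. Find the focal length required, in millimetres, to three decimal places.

From α = 2·arctan(h/2f) we get f = h / (2·tan(α/2)).
With h = 13 mm and α/2 = 4.65°, tan(α/2) ≈ 0.08134, so f ≈ 13 / 0.16267 ≈ 79.9150 mm.

79.915 mm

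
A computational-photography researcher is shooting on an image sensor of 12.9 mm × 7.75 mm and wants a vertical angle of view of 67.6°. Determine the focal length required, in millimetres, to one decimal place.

From α = 2·arctan(h/2f) we get f = h / (2·tan(α/2)).
With h = 7.75 mm and α/2 = 33.8°, tan(α/2) ≈ 0.66944, so f ≈ 7.75 / 1.33888 ≈ 5.7884 mm.

5.8 mm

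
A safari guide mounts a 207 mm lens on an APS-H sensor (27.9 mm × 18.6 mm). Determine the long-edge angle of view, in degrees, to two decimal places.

7.71°

Angle of view α = 2·arctan(w/2f) with w = 27.9 mm and f = 207 mm.
w/2f = 0.06739; arctan(0.06739) ≈ 3.8554°, so α ≈ 7.7108°.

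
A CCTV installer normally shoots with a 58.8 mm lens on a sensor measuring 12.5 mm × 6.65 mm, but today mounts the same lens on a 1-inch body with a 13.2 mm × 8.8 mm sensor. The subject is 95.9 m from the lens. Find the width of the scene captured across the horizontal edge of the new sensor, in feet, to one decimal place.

70.6 ft

The focal length stays 58.8 mm; the relevant sensor dimension is now w = 13.2 mm. Object distance dₒ = 95.9 m = 95900 mm.
Thin-lens field width W = w·(dₒ − f)/f = 13.2 × (95900 − 58.8)/58.8 ≈ 21515.371 mm = 21515.371/304.8 ft = 70.5885 ft.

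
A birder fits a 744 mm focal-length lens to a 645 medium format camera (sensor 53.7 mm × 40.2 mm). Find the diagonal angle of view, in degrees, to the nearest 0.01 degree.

Sensor diagonal = √(53.7² + 40.2²) = √4499.7300 ≈ 67.0800 mm.
Angle of view α = 2·arctan(d/2f) with d = 67.0800 mm and f = 744 mm.
d/2f = 0.04508; arctan(0.04508) ≈ 2.5812°, so α ≈ 5.1624°.

5.16°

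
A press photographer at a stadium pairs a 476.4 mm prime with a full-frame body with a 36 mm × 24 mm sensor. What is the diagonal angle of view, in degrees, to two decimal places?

5.20°

Sensor diagonal = √(36² + 24²) = √1872.0000 ≈ 43.2666 mm.
Angle of view α = 2·arctan(d/2f) with d = 43.2666 mm and f = 476.4 mm.
d/2f = 0.04541; arctan(0.04541) ≈ 2.6000°, so α ≈ 5.2000°.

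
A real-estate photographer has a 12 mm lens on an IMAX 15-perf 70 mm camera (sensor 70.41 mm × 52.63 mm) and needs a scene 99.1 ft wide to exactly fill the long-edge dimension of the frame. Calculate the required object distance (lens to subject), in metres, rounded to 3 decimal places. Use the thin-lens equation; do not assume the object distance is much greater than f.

W: 99.1 ft × 304.8 mm/ft = 30205.68 mm.
Magnification m = w/W = dᵢ/dₒ; combined with 1/f = 1/dₒ + 1/dᵢ this gives dₒ = f·(1 + W/w).
dₒ = 12 mm × (1 + 30205.7/70.41) = 12 × 429.9970 ≈ 5159.964 mm = 5.15996 m.

5.160 m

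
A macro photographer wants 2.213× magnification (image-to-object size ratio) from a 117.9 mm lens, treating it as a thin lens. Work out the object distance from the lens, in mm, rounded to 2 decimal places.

171.18 mm

With m = dᵢ/dₒ and 1/f = 1/dₒ + 1/dᵢ, substituting dᵢ = m·dₒ gives 1/f = (1 + 1/m)/dₒ, hence dₒ = f·(1 + 1/m).
dₒ = 117.9 × (1 + 1/2.213) = 117.9 × 1.45188 ≈ 171.176 mm.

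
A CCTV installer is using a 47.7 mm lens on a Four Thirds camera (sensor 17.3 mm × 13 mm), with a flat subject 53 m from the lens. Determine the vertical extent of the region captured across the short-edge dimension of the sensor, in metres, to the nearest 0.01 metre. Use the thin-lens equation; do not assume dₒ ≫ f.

14.43 m

dₒ: 53 m = 53000 mm.
Similar triangles through the lens centre give W/dₒ = h/dᵢ; with 1/f = 1/dₒ + 1/dᵢ this gives W = h·(dₒ − f)/f.
W = 13 mm × (53000 − 47.7) / 47.7 = 13 × 1110.1111 ≈ 14431.444 mm = 14.4314 m.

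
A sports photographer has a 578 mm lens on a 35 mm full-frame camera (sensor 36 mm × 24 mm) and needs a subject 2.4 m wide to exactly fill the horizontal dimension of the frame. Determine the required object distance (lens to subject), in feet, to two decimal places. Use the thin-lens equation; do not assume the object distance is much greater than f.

W: 2.4 m = 2400 mm.
Magnification m = w/W = dᵢ/dₒ; combined with 1/f = 1/dₒ + 1/dᵢ this gives dₒ = f·(1 + W/w).
dₒ = 578 mm × (1 + 2400/36) = 578 × 67.6667 ≈ 39111.333 mm = 39111.333/304.8 ft = 128.318 ft.

128.32 ft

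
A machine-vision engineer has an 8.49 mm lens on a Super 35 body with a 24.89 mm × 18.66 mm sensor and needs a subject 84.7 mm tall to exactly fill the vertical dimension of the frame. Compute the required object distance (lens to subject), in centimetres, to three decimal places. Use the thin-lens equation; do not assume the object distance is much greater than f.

Magnification m = h/W = dᵢ/dₒ; combined with 1/f = 1/dₒ + 1/dᵢ this gives dₒ = f·(1 + W/h).
dₒ = 8.49 mm × (1 + 84.7/18.66) = 8.49 × 5.5391 ≈ 47.027 mm = 4.70271 cm.

4.703 cm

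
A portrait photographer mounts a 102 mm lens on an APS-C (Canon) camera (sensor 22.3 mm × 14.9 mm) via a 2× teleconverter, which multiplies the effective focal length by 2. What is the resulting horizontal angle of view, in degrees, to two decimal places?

6.26°

Effective focal length f = 102 × 2 = 204 mm.
α = 2·arctan(22.3 / (2 × 204)) = 2·arctan(0.05466) ≈ 6.2570°.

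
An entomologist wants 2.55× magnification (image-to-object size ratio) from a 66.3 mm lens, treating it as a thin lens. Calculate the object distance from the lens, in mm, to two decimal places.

92.30 mm

With m = dᵢ/dₒ and 1/f = 1/dₒ + 1/dᵢ, substituting dᵢ = m·dₒ gives 1/f = (1 + 1/m)/dₒ, hence dₒ = f·(1 + 1/m).
dₒ = 66.3 × (1 + 1/2.55) = 66.3 × 1.39216 ≈ 92.300 mm.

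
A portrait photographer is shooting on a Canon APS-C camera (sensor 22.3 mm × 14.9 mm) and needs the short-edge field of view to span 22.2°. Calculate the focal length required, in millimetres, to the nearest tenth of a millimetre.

From α = 2·arctan(h/2f) we get f = h / (2·tan(α/2)).
With h = 14.9 mm and α/2 = 11.1°, tan(α/2) ≈ 0.19619, so f ≈ 14.9 / 0.39238 ≈ 37.9730 mm.

38.0 mm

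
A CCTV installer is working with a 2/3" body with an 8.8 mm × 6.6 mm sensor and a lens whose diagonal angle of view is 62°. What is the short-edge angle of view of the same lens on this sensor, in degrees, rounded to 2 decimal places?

39.65°

Sensor diagonal = √(8.8² + 6.6²) = √121.0000 ≈ 11.0000 mm.
From the diagonal AOV: f = 11.0000 / (2·tan(31°)) = 11.0000 / 1.20172 ≈ 9.1535 mm.
Short-edge AOV = 2·arctan(6.6 / (2 × 9.1535)) = 2·arctan(0.36052) ≈ 39.6501°.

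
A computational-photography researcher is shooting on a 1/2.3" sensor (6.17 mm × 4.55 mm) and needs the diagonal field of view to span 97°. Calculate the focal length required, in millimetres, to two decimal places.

Sensor diagonal = √(6.17² + 4.55²) = √58.7714 ≈ 7.6663 mm.
From α = 2·arctan(d/2f) we get f = d / (2·tan(α/2)).
With d = 7.6663 mm and α/2 = 48.5°, tan(α/2) ≈ 1.13029, so f ≈ 7.6663 / 2.26059 ≈ 3.3913 mm.

3.39 mm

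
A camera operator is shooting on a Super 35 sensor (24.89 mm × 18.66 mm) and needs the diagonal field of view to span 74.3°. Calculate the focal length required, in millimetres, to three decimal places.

Sensor diagonal = √(24.89² + 18.66²) = √967.7077 ≈ 31.1080 mm.
From α = 2·arctan(d/2f) we get f = d / (2·tan(α/2)).
With d = 31.1080 mm and α/2 = 37.15°, tan(α/2) ≈ 0.75767, so f ≈ 31.1080 / 1.51533 ≈ 20.5288 mm.

20.529 mm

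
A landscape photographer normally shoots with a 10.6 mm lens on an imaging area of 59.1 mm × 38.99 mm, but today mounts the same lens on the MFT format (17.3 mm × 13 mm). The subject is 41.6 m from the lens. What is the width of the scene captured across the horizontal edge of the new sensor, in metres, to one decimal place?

67.9 m

The focal length stays 10.6 mm; the relevant sensor dimension is now w = 17.3 mm. Object distance dₒ = 41.6 m = 41600 mm.
Thin-lens field width W = w·(dₒ − f)/f = 17.3 × (41600 − 10.6)/10.6 ≈ 67877.040 mm = 67.877 m.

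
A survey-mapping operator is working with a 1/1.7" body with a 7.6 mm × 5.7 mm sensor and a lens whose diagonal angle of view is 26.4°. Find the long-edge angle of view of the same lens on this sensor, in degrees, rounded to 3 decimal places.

21.255°

Sensor diagonal = √(7.6² + 5.7²) = √90.2500 ≈ 9.5000 mm.
From the diagonal AOV: f = 9.5000 / (2·tan(13.2°)) = 9.5000 / 0.46910 ≈ 20.2517 mm.
Long-edge AOV = 2·arctan(7.6 / (2 × 20.2517)) = 2·arctan(0.18764) ≈ 21.2546°.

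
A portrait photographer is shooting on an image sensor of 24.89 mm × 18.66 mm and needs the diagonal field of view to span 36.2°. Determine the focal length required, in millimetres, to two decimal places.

Sensor diagonal = √(24.89² + 18.66²) = √967.7077 ≈ 31.1080 mm.
From α = 2·arctan(d/2f) we get f = d / (2·tan(α/2)).
With d = 31.1080 mm and α/2 = 18.1°, tan(α/2) ≈ 0.32685, so f ≈ 31.1080 / 0.65370 ≈ 47.5875 mm.

47.59 mm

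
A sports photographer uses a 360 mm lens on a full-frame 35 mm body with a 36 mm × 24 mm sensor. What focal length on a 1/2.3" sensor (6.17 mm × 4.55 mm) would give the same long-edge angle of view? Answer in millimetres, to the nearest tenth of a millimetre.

Equal angle of view means equal width/f ratio, so f₂ = f₁ · (width₂/width₁) = 360 × 6.17/36.
f₂ = 360 × 0.17139 ≈ 61.700 mm.

61.7 mm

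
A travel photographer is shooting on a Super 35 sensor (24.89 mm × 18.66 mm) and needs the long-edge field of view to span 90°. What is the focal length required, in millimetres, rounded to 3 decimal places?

12.445 mm

From α = 2·arctan(w/2f) we get f = w / (2·tan(α/2)).
With w = 24.89 mm and α/2 = 45°, tan(α/2) ≈ 1.00000, so f ≈ 24.89 / 2.00000 ≈ 12.4450 mm.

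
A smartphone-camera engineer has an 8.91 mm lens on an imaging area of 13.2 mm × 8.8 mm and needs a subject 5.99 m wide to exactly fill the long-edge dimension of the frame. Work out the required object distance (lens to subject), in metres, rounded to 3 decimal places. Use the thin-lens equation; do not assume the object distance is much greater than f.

W: 5.99 m = 5990 mm.
Magnification m = w/W = dᵢ/dₒ; combined with 1/f = 1/dₒ + 1/dᵢ this gives dₒ = f·(1 + W/w).
dₒ = 8.91 mm × (1 + 5990/13.2) = 8.91 × 454.7879 ≈ 4052.160 mm = 4.05216 m.

4.052 m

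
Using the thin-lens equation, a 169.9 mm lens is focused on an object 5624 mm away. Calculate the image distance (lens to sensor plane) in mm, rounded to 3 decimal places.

175.193 mm

1/dᵢ = 1/f − 1/dₒ = 1/169.9 − 1/5624 = 0.0057080 mm⁻¹.
dᵢ = 1/0.0057080 ≈ 175.1925 mm.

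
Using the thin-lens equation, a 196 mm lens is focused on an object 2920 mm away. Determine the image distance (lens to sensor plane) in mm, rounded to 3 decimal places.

1/dᵢ = 1/f − 1/dₒ = 1/196 − 1/2920 = 0.0047596 mm⁻¹.
dᵢ = 1/0.0047596 ≈ 210.1028 mm.

210.103 mm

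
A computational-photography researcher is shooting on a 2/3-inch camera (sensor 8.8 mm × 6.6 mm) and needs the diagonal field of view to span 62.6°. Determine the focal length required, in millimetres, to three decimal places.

Sensor diagonal = √(8.8² + 6.6²) = √121.0000 ≈ 11.0000 mm.
From α = 2·arctan(d/2f) we get f = d / (2·tan(α/2)).
With d = 11.0000 mm and α/2 = 31.3°, tan(α/2) ≈ 0.60801, so f ≈ 11.0000 / 1.21602 ≈ 9.0459 mm.

9.046 mm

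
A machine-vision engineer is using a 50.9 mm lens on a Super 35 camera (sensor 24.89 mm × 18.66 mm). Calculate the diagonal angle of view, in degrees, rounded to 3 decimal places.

33.984°

Sensor diagonal = √(24.89² + 18.66²) = √967.7077 ≈ 31.1080 mm.
Angle of view α = 2·arctan(d/2f) with d = 31.1080 mm and f = 50.9 mm.
d/2f = 0.30558; arctan(0.30558) ≈ 16.9921°, so α ≈ 33.9842°.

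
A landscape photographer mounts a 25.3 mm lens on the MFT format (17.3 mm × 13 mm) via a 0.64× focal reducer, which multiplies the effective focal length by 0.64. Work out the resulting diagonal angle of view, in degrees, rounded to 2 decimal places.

Effective focal length f = 25.3 × 0.64 = 16.192 mm.
Sensor diagonal = √(17.3² + 13²) = √468.2900 ≈ 21.6400 mm.
α = 2·arctan(21.640 / (2 × 16.192)) = 2·arctan(0.66823) ≈ 67.5042°.

67.50°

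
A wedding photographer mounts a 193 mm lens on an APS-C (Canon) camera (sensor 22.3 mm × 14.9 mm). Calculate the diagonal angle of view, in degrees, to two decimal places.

Sensor diagonal = √(22.3² + 14.9²) = √719.3000 ≈ 26.8198 mm.
Angle of view α = 2·arctan(d/2f) with d = 26.8198 mm and f = 193 mm.
d/2f = 0.06948; arctan(0.06948) ≈ 3.9746°, so α ≈ 7.9492°.

7.95°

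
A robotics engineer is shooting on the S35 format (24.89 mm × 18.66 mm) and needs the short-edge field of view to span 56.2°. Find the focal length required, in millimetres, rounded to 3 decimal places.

17.474 mm

From α = 2·arctan(h/2f) we get f = h / (2·tan(α/2)).
With h = 18.66 mm and α/2 = 28.1°, tan(α/2) ≈ 0.53395, so f ≈ 18.66 / 1.06790 ≈ 17.4735 mm.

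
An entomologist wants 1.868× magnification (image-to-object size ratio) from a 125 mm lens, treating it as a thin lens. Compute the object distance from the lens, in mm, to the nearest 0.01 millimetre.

191.92 mm

With m = dᵢ/dₒ and 1/f = 1/dₒ + 1/dᵢ, substituting dᵢ = m·dₒ gives 1/f = (1 + 1/m)/dₒ, hence dₒ = f·(1 + 1/m).
dₒ = 125 × (1 + 1/1.868) = 125 × 1.53533 ≈ 191.916 mm.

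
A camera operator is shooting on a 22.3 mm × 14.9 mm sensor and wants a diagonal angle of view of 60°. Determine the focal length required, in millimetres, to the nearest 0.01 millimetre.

23.23 mm

Sensor diagonal = √(22.3² + 14.9²) = √719.3000 ≈ 26.8198 mm.
From α = 2·arctan(d/2f) we get f = d / (2·tan(α/2)).
With d = 26.8198 mm and α/2 = 30°, tan(α/2) ≈ 0.57735, so f ≈ 26.8198 / 1.15470 ≈ 23.2266 mm.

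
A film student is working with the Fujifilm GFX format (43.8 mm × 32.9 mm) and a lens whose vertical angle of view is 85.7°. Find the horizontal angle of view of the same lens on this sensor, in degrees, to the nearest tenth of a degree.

From the vertical AOV: f = 32.9 / (2·tan(42.85°)) = 32.9 / 1.85526 ≈ 17.7333 mm.
Horizontal AOV = 2·arctan(43.8 / (2 × 17.7333)) = 2·arctan(1.23496) ≈ 102.0030°.

102.0°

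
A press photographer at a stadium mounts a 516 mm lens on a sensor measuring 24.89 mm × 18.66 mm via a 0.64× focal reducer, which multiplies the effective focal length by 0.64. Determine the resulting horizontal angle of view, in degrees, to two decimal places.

4.32°

Effective focal length f = 516 × 0.64 = 330.24 mm.
α = 2·arctan(24.89 / (2 × 330.24)) = 2·arctan(0.03768) ≈ 4.3163°.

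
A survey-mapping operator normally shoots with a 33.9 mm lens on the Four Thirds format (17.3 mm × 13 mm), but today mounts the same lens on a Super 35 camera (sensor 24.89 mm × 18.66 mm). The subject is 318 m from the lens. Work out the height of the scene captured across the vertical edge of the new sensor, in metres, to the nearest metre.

The focal length stays 33.9 mm; the relevant sensor dimension is now h = 18.66 mm. Object distance dₒ = 318 m = 318000 mm.
Thin-lens field height W = h·(dₒ − f)/f = 18.66 × (318000 − 33.9)/33.9 ≈ 175022.048 mm = 175.022 m.

175 m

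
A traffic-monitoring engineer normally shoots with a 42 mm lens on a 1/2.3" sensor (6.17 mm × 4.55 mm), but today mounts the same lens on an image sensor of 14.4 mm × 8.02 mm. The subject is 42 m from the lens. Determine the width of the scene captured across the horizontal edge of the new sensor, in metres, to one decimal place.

14.4 m

The focal length stays 42 mm; the relevant sensor dimension is now w = 14.4 mm. Object distance dₒ = 42 m = 42000 mm.
Thin-lens field width W = w·(dₒ − f)/f = 14.4 × (42000 − 42)/42 ≈ 14385.600 mm = 14.3856 m.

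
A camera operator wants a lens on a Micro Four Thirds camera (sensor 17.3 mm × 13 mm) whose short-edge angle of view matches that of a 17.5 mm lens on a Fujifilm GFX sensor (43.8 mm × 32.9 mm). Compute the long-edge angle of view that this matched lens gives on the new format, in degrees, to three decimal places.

Equal short-edge AOV ⇒ f₂ = f₁ · 13/32.9 = 17.5 × 0.39514 ≈ 6.9149 mm.
Long-edge AOV on the new format = 2·arctan(17.3 / (2 × 6.9149)) = 2·arctan(1.25092) ≈ 102.7216°.

102.722°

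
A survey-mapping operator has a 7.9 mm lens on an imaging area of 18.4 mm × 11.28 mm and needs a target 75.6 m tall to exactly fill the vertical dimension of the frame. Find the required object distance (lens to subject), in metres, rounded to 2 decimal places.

52.95 m

W: 75.6 m = 75600 mm.
Magnification m = h/W = dᵢ/dₒ; combined with 1/f = 1/dₒ + 1/dᵢ this gives dₒ = f·(1 + W/h).
dₒ = 7.9 mm × (1 + 75600/11.28) = 7.9 × 6703.1277 ≈ 52954.709 mm = 52.9547 m.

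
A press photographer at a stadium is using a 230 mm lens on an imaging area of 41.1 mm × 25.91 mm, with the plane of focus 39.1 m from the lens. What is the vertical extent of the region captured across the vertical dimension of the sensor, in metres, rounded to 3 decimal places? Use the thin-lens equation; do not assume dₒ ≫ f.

4.379 m

dₒ: 39.1 m = 39100 mm.
Similar triangles through the lens centre give W/dₒ = h/dᵢ; with 1/f = 1/dₒ + 1/dᵢ this gives W = h·(dₒ − f)/f.
W = 25.91 mm × (39100 − 230) / 230 = 25.91 × 169.0000 ≈ 4378.790 mm = 4.37879 m.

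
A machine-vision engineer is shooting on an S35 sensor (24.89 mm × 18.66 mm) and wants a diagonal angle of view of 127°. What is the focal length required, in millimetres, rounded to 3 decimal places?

Sensor diagonal = √(24.89² + 18.66²) = √967.7077 ≈ 31.1080 mm.
From α = 2·arctan(d/2f) we get f = d / (2·tan(α/2)).
With d = 31.1080 mm and α/2 = 63.5°, tan(α/2) ≈ 2.00569, so f ≈ 31.1080 / 4.01138 ≈ 7.7549 mm.

7.755 mm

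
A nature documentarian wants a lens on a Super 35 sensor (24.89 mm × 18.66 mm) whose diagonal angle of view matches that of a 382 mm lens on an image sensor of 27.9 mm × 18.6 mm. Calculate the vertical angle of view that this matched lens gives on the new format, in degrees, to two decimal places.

3.02°

Sensor diagonal = √(27.9² + 18.6²) = √1124.3700 ≈ 33.5316 mm.
Sensor diagonal = √(24.89² + 18.66²) = √967.7077 ≈ 31.1080 mm.
Equal diagonal AOV ⇒ f₂ = f₁ · 31.1080/33.5316 = 382 × 0.92772 ≈ 354.3895 mm.
Vertical AOV on the new format = 2·arctan(18.66 / (2 × 354.3895)) = 2·arctan(0.02633) ≈ 3.0162°.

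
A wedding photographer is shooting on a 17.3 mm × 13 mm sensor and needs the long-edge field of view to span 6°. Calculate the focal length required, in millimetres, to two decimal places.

165.05 mm

From α = 2·arctan(w/2f) we get f = w / (2·tan(α/2)).
With w = 17.3 mm and α/2 = 3°, tan(α/2) ≈ 0.05241, so f ≈ 17.3 / 0.10482 ≈ 165.0518 mm.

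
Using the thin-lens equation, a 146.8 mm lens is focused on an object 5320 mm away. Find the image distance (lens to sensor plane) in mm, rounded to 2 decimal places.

150.97 mm

1/dᵢ = 1/f − 1/dₒ = 1/146.8 − 1/5320 = 0.0066240 mm⁻¹.
dᵢ = 1/0.0066240 ≈ 150.9657 mm.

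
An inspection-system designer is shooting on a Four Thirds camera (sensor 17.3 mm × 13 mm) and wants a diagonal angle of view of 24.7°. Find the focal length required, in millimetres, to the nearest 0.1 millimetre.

Sensor diagonal = √(17.3² + 13²) = √468.2900 ≈ 21.6400 mm.
From α = 2·arctan(d/2f) we get f = d / (2·tan(α/2)).
With d = 21.6400 mm and α/2 = 12.35°, tan(α/2) ≈ 0.21895, so f ≈ 21.6400 / 0.43790 ≈ 49.4178 mm.

49.4 mm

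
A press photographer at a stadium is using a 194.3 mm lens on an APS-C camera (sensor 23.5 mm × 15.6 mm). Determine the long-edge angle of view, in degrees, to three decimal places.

6.921°

Angle of view α = 2·arctan(w/2f) with w = 23.5 mm and f = 194.3 mm.
w/2f = 0.06047; arctan(0.06047) ≈ 3.4607°, so α ≈ 6.9213°.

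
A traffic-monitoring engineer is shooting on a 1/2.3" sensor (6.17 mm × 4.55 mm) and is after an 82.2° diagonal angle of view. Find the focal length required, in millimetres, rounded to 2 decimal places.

Sensor diagonal = √(6.17² + 4.55²) = √58.7714 ≈ 7.6663 mm.
From α = 2·arctan(d/2f) we get f = d / (2·tan(α/2)).
With d = 7.6663 mm and α/2 = 41.1°, tan(α/2) ≈ 0.87236, so f ≈ 7.6663 / 1.74471 ≈ 4.3940 mm.

4.39 mm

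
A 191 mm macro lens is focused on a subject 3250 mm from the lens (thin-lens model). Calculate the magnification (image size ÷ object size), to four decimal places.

Thin lens: 1/f = 1/dₒ + 1/dᵢ → 1/dᵢ = 1/191 − 1/3250 = 0.0049279 mm⁻¹, so dᵢ ≈ 202.9258 mm.
Magnification m = dᵢ/dₒ = 202.9258/3250 ≈ 0.06244.

0.0624×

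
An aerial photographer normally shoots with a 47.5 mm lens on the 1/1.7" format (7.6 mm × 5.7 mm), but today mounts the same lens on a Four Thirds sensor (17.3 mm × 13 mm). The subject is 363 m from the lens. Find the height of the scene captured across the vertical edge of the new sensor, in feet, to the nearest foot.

326 ft

The focal length stays 47.5 mm; the relevant sensor dimension is now h = 13 mm. Object distance dₒ = 363 m = 363000 mm.
Thin-lens field height W = h·(dₒ − f)/f = 13 × (363000 − 47.5)/47.5 ≈ 99334.368 mm = 99334.368/304.8 ft = 325.9 ft.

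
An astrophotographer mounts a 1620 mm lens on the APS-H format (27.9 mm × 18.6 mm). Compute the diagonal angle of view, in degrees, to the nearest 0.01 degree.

Sensor diagonal = √(27.9² + 18.6²) = √1124.3700 ≈ 33.5316 mm.
Angle of view α = 2·arctan(d/2f) with d = 33.5316 mm and f = 1620 mm.
d/2f = 0.01035; arctan(0.01035) ≈ 0.5929°, so α ≈ 1.1859°.

1.19°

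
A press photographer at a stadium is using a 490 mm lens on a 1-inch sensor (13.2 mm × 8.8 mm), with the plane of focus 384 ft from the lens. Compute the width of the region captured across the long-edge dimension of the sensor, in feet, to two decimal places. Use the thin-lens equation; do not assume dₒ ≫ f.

dₒ: 384 ft × 304.8 mm/ft = 117043.20 mm.
Similar triangles through the lens centre give W/dₒ = w/dᵢ; with 1/f = 1/dₒ + 1/dᵢ this gives W = w·(dₒ − f)/f.
W = 13.2 mm × (117043 − 490) / 490 = 13.2 × 237.8637 ≈ 3139.800 mm = 3139.800/304.8 ft = 10.3012 ft.

10.30 ft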